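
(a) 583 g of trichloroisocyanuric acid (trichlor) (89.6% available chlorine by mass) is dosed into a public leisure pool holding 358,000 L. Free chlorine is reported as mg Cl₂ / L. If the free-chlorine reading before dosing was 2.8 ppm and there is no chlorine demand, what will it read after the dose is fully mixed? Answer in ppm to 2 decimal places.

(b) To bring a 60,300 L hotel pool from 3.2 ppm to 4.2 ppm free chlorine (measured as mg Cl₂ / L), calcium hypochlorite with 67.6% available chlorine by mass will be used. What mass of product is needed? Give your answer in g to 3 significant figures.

(a) Available chlorine delivered: 583 g × 0.896 = 522.4 g as Cl₂.
(a) Concentration rise: 522.4 g / 358,000 L = 1.459 mg/L = 1.46 ppm.
(a) Final FC: 2.8 + 1.46 = 4.26 ppm.

(b) Chlorine deficit: 4.2 − 3.2 = 1 ppm = 1 mg/L as Cl₂.
(b) Cl₂ equivalent needed: 1 mg/L × 60,300 L = 60,300 mg = 60.3 g.
(b) Product at 67.6% available chlorine: 60.3 / 0.676 = 89.2 g.

(a) 4.26 ppm; (b) 89.2 g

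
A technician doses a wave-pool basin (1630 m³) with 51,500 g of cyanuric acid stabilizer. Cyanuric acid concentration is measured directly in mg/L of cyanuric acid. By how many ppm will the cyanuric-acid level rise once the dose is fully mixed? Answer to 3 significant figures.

31.6 ppm

Volume: 1630 m³ = 1,630,000 L.
Rise: 51,500 g / 1,630,000 L × 1000 = 31.6 mg/L.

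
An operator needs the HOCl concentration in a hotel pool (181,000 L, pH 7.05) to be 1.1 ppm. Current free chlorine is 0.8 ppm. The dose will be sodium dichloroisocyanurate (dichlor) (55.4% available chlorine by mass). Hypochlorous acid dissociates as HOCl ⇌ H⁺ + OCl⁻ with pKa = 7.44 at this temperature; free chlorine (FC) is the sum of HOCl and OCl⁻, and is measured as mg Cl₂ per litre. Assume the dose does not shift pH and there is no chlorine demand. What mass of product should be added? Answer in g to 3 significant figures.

[OCl⁻]/[HOCl] = 10^(pH − pKa) = 10^(7.05 − 7.44) = 0.4074; fraction as HOCl = 1/(1 + 0.4074) = 0.7105.
Free chlorine required for 1.1 ppm HOCl: 1.1 / 0.7105 = 1.548 ppm.
FC to add: 1.548 − 0.8 = 0.7481 mg/L as Cl₂.
Cl₂ equivalent: 0.7481 mg/L × 181,000 L = 135.4 g.
Product at 55.4% available Cl: 135.4 / 0.554 = 244.4 g.

244 g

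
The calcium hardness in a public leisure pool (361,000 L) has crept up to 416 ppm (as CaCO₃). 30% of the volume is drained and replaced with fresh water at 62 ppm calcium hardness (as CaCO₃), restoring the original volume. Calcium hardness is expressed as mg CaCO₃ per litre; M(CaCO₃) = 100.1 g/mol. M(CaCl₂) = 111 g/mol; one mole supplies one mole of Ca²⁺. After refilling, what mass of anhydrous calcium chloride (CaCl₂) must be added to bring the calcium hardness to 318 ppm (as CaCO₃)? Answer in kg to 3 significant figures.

After draining 30% and refilling: 416 × 0.70 + 62 × 0.30 = 309.8 ppm.
Deficit to target: 318 − 309.8 = 8.2 mg/L.
As CaCO₃: 8.2 mg/L × 361,000 L = 2960 g; ÷ 100.1 = 29.57 mol Ca²⁺.
Mass: 29.57 × 111 = 3283 g.

3.28 kg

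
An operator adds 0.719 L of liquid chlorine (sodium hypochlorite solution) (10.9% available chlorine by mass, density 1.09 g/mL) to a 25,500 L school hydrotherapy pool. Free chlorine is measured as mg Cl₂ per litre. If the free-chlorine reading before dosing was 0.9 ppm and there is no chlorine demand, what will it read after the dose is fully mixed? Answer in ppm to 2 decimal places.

4.25 ppm

Mass of solution: 0.719 L × 1000 mL/L × 1.09 g/mL = 783.7 g.
Available chlorine delivered: 783.7 g × 0.109 = 85.42 g as Cl₂.
Concentration rise: 85.42 g / 25,500 L = 3.35 mg/L = 3.35 ppm.
Final FC: 0.9 + 3.35 = 4.25 ppm.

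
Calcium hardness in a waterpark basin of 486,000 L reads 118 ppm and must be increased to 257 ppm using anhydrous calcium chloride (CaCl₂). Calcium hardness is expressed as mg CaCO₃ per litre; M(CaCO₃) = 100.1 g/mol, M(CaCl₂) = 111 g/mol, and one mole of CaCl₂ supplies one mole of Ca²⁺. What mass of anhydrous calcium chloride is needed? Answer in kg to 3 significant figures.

Hardness to add: (257 − 118) = 139 mg/L as CaCO₃ × 486,000 L = 67,550 g as CaCO₃.
Moles of Ca²⁺ (1 mol Ca²⁺ ≡ 1 mol CaCO₃): 67,550 / 100.1 g/mol = 674.9 mol.
Mass of CaCl₂: 674.9 × 111 = 74,910 g.

74.9 kg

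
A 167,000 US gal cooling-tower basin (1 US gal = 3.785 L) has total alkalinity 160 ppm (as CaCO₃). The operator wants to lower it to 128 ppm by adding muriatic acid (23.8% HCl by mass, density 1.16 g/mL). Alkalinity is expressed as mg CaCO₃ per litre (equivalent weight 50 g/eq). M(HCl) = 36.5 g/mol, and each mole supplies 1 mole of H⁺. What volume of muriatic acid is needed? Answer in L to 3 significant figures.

53.5 L

Volume: 167,000 US gal × 3.785 L/gal = 632,095 L.
Alkalinity to neutralize: (160 − 128) = 32 mg/L as CaCO₃ × 632,095 L = 20,230 g as CaCO₃.
Equivalents of H⁺ required: 20,230 ÷ 50 g/eq = 404.5 eq = 404.5 mol HCl.
Mass of HCl: 404.5 × 36.5 = 14,770 g.
Mass of 23.8% solution: 14,770 / 0.238 = 62,040 g.
Volume: 62,040 g ÷ 1.16 g/mL = 53,480 mL.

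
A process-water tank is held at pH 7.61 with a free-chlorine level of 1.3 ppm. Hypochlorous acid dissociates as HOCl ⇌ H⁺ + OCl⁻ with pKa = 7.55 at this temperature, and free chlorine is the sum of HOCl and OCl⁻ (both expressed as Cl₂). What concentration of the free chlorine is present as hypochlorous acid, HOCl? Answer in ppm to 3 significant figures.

[OCl⁻]/[HOCl] = 10^(pH − pKa) = 10^(7.61 − 7.55) = 10^0.06 = 1.148.
Fraction as HOCl = 1 / (1 + 1.148) = 0.4655.
HOCl = 0.4655 × 1.3 ppm = 0.6052 ppm.

0.605 ppm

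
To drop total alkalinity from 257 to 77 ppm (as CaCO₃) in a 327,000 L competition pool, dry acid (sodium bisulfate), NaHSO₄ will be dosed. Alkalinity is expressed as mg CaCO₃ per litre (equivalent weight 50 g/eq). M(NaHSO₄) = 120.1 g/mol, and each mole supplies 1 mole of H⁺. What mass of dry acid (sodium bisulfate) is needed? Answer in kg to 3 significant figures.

141 kg

Alkalinity to neutralize: (257 − 77) = 180 mg/L as CaCO₃ × 327,000 L = 58,860 g as CaCO₃.
Equivalents of H⁺ required: 58,860 ÷ 50 g/eq = 1177 eq = 1177 mol NaHSO₄.
Mass of NaHSO₄: 1177 × 120.1 = 141,400 g.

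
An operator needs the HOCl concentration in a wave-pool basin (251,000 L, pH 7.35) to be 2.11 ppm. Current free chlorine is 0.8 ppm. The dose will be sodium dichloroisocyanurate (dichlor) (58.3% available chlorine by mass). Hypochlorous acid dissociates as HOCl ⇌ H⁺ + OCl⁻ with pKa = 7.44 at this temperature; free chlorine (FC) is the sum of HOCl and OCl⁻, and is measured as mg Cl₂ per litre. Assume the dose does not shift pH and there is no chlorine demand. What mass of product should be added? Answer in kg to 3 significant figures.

1.30 kg

[OCl⁻]/[HOCl] = 10^(pH − pKa) = 10^(7.35 − 7.44) = 0.8128; fraction as HOCl = 1/(1 + 0.8128) = 0.5516.
Free chlorine required for 2.11 ppm HOCl: 2.11 / 0.5516 = 3.825 ppm.
FC to add: 3.825 − 0.8 = 3.025 mg/L as Cl₂.
Cl₂ equivalent: 3.025 mg/L × 251,000 L = 759.3 g.
Product at 58.3% available Cl: 759.3 / 0.583 = 1302 g.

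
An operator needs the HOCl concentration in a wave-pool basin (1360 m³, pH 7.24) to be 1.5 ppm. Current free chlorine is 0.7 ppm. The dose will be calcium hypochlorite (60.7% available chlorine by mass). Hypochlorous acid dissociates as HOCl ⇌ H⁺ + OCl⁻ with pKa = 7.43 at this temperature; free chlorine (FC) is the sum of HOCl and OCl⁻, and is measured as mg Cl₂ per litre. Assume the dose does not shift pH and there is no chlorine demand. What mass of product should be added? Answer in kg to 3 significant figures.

Volume: 1360 m³ = 1,360,000 L.
[OCl⁻]/[HOCl] = 10^(pH − pKa) = 10^(7.24 − 7.43) = 0.6457; fraction as HOCl = 1/(1 + 0.6457) = 0.6077.
Free chlorine required for 1.5 ppm HOCl: 1.5 / 0.6077 = 2.468 ppm.
FC to add: 2.468 − 0.7 = 1.768 mg/L as Cl₂.
Cl₂ equivalent: 1.768 mg/L × 1,360,000 L = 2405 g.
Product at 60.7% available Cl: 2405 / 0.607 = 3962 g.

3.96 kg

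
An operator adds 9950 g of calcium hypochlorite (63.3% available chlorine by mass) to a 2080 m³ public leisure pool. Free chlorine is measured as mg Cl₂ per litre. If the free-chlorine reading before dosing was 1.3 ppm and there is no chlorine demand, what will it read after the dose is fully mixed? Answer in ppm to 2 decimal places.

4.33 ppm

Volume: 2080 m³ = 2,080,000 L.
Available chlorine delivered: 9950 g × 0.633 = 6298 g as Cl₂.
Concentration rise: 6298 g / 2,080,000 L = 3.028 mg/L = 3.03 ppm.
Final FC: 1.3 + 3.03 = 4.33 ppm.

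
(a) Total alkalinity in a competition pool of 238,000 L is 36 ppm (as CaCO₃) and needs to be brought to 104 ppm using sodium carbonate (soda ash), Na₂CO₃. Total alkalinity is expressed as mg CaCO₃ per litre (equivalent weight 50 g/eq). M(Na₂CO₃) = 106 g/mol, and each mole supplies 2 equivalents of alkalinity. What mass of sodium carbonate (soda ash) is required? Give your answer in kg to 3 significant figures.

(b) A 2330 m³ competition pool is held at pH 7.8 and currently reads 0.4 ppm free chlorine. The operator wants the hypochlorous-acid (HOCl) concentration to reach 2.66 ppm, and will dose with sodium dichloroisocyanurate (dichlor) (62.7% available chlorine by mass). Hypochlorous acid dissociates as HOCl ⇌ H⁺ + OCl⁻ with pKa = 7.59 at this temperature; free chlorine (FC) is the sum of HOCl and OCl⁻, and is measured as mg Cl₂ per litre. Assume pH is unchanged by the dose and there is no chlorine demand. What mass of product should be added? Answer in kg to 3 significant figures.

(a) 17.2 kg; (b) 24.4 kg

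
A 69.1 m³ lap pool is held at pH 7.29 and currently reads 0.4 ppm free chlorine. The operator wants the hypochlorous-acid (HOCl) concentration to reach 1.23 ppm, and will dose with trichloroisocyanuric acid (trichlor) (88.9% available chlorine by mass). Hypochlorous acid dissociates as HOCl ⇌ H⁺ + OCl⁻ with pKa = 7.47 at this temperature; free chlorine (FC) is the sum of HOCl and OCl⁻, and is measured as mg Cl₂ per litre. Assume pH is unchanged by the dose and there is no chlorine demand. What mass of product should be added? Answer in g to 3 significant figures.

128 g

Volume: 69.1 m³ = 69,100 L.
[OCl⁻]/[HOCl] = 10^(pH − pKa) = 10^(7.29 − 7.47) = 0.6607; fraction as HOCl = 1/(1 + 0.6607) = 0.6022.
Free chlorine required for 1.23 ppm HOCl: 1.23 / 0.6022 = 2.043 ppm.
FC to add: 2.043 − 0.4 = 1.643 mg/L as Cl₂.
Cl₂ equivalent: 1.643 mg/L × 69,100 L = 113.5 g.
Product at 88.9% available Cl: 113.5 / 0.889 = 127.7 g.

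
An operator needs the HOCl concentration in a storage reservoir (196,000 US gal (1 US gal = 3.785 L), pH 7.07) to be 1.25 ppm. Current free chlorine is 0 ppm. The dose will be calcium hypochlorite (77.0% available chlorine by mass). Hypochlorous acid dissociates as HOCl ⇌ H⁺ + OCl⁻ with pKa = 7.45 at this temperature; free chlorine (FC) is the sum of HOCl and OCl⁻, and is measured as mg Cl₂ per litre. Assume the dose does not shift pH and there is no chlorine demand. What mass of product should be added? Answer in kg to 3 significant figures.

1.71 kg

Volume: 196,000 US gal × 3.785 L/gal = 741,860 L.
[OCl⁻]/[HOCl] = 10^(pH − pKa) = 10^(7.07 − 7.45) = 0.4169; fraction as HOCl = 1/(1 + 0.4169) = 0.7058.
Free chlorine required for 1.25 ppm HOCl: 1.25 / 0.7058 = 1.771 ppm.
FC to add: 1.771 − 0 = 1.771 mg/L as Cl₂.
Cl₂ equivalent: 1.771 mg/L × 741,860 L = 1314 g.
Product at 77.0% available Cl: 1314 / 0.77 = 1706 g.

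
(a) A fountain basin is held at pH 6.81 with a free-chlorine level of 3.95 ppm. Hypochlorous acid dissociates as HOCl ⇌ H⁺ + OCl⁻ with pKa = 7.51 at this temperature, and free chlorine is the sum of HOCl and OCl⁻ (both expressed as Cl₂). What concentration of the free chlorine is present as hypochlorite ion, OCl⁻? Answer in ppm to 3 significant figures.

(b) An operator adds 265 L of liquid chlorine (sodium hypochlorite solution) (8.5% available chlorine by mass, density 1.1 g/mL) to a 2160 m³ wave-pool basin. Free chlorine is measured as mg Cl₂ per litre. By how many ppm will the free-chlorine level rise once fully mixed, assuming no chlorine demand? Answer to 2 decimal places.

(a) [OCl⁻]/[HOCl] = 10^(pH − pKa) = 10^(6.81 − 7.51) = 10^-0.70 = 0.1995.
(a) Fraction as HOCl = 1 / (1 + 0.1995) = 0.8337.
(a) OCl⁻ = (1 − 0.8337) × 3.95 ppm = 0.657 ppm.

(b) Volume: 2160 m³ = 2,160,000 L.
(b) Mass of solution: 265 L × 1000 mL/L × 1.1 g/mL = 291,500 g.
(b) Available chlorine delivered: 291,500 g × 0.085 = 24,780 g as Cl₂.
(b) Concentration rise: 24,780 g / 2,160,000 L = 11.47 mg/L = 11.47 ppm.

(a) 0.657 ppm; (b) 11.47 ppm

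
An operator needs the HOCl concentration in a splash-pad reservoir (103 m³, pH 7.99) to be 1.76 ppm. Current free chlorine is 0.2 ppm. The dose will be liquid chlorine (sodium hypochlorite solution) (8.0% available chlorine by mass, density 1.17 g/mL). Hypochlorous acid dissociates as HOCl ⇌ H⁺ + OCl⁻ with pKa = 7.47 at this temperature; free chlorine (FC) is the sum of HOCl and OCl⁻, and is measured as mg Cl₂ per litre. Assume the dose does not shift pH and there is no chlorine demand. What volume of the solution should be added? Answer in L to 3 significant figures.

Volume: 103 m³ = 103,000 L.
[OCl⁻]/[HOCl] = 10^(pH − pKa) = 10^(7.99 − 7.47) = 3.311; fraction as HOCl = 1/(1 + 3.311) = 0.2319.
Free chlorine required for 1.76 ppm HOCl: 1.76 / 0.2319 = 7.588 ppm.
FC to add: 7.588 − 0.2 = 7.388 mg/L as Cl₂.
Cl₂ equivalent: 7.388 mg/L × 103,000 L = 761 g.
Product at 8.0% available Cl: 761 / 0.08 = 9512 g.
Volume: 9512 g ÷ 1.17 g/mL = 8130 mL.

8.13 L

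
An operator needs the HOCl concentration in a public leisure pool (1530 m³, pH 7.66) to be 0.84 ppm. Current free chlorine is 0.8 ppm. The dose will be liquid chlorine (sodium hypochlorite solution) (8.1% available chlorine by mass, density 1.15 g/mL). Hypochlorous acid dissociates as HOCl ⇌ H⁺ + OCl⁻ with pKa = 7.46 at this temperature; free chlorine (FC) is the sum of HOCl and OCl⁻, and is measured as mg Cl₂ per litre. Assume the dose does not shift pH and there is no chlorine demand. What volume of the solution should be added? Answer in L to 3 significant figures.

22.5 L

Volume: 1530 m³ = 1,530,000 L.
[OCl⁻]/[HOCl] = 10^(pH − pKa) = 10^(7.66 − 7.46) = 1.585; fraction as HOCl = 1/(1 + 1.585) = 0.3869.
Free chlorine required for 0.84 ppm HOCl: 0.84 / 0.3869 = 2.171 ppm.
FC to add: 2.171 − 0.8 = 1.371 mg/L as Cl₂.
Cl₂ equivalent: 1.371 mg/L × 1,530,000 L = 2098 g.
Product at 8.1% available Cl: 2098 / 0.081 = 25,900 g.
Volume: 25,900 g ÷ 1.15 g/mL = 22,520 mL.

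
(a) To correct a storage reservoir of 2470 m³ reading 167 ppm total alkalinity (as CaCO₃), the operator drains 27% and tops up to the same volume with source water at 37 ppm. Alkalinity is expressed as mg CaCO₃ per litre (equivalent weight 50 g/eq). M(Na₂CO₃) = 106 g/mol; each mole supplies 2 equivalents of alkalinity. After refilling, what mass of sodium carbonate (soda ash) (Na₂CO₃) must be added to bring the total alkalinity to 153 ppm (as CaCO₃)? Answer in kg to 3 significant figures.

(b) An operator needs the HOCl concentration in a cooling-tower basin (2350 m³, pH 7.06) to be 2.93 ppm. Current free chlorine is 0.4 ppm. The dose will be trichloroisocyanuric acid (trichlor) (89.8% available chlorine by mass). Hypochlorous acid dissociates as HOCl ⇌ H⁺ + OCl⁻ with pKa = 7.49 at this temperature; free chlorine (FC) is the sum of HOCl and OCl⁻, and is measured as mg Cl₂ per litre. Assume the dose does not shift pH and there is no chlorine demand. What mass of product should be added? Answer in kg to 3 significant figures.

(a) Volume: 2470 m³ = 2,470,000 L.
(a) After draining 27% and refilling: 167 × 0.73 + 37 × 0.27 = 131.9 ppm.
(a) Deficit to target: 153 − 131.9 = 21.1 mg/L.
(a) As CaCO₃: 21.1 mg/L × 2,470,000 L = 52,120 g; ÷ 50 g/eq ÷ 2 = 521.2 mol Na₂CO₃.
(a) Mass: 521.2 × 106 = 55,240 g.

(b) Volume: 2350 m³ = 2,350,000 L.
(b) [OCl⁻]/[HOCl] = 10^(pH − pKa) = 10^(7.06 − 7.49) = 0.3715; fraction as HOCl = 1/(1 + 0.3715) = 0.7291.
(b) Free chlorine required for 2.93 ppm HOCl: 2.93 / 0.7291 = 4.019 ppm.
(b) FC to add: 4.019 − 0.4 = 3.619 mg/L as Cl₂.
(b) Cl₂ equivalent: 3.619 mg/L × 2,350,000 L = 8504 g.
(b) Product at 89.8% available Cl: 8504 / 0.898 = 9470 g.

(a) 55.2 kg; (b) 9.47 kg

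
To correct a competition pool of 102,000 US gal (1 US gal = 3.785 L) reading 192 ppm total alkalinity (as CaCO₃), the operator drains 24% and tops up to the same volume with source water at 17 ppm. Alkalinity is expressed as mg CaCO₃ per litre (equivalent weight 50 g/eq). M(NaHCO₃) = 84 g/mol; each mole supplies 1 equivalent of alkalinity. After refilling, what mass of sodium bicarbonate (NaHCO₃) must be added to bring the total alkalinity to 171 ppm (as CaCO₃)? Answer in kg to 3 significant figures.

13.6 kg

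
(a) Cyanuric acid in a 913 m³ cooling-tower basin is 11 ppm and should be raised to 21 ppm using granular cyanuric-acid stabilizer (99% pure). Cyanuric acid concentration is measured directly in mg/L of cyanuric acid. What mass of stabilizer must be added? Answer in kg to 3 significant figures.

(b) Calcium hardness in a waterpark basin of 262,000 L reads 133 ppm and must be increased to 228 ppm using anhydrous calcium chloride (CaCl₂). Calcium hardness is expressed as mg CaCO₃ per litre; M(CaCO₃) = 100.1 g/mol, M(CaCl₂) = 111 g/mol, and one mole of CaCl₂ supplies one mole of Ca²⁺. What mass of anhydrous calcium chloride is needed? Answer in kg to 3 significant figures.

(a) Volume: 913 m³ = 913,000 L.
(a) CYA to add: (21 − 11) = 10 mg/L × 913,000 L = 9130 g cyanuric acid.
(a) At 99% purity: 9130 / 0.99 = 9222 g product.

(b) Hardness to add: (228 − 133) = 95 mg/L as CaCO₃ × 262,000 L = 24,890 g as CaCO₃.
(b) Moles of Ca²⁺ (1 mol Ca²⁺ ≡ 1 mol CaCO₃): 24,890 / 100.1 g/mol = 248.7 mol.
(b) Mass of CaCl₂: 248.7 × 111 = 27,600 g.

(a) 9.22 kg; (b) 27.6 kg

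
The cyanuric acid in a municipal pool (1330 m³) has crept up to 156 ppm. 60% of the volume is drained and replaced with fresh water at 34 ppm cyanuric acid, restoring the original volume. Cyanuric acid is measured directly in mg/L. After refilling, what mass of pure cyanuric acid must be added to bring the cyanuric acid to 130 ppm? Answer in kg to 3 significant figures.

Volume: 1330 m³ = 1,330,000 L.
After draining 60% and refilling: 156 × 0.40 + 34 × 0.60 = 82.8 ppm.
Deficit to target: 130 − 82.8 = 47.2 mg/L.
Mass: 47.2 mg/L × 1,330,000 L = 62,780 g cyanuric acid.

62.8 kg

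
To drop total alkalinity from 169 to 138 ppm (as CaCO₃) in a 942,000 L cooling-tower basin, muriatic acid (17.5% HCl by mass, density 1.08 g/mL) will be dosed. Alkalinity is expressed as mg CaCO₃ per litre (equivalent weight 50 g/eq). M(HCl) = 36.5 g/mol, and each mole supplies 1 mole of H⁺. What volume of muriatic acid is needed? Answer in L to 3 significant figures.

Alkalinity to neutralize: (169 − 138) = 31 mg/L as CaCO₃ × 942,000 L = 29,200 g as CaCO₃.
Equivalents of H⁺ required: 29,200 ÷ 50 g/eq = 584 eq = 584 mol HCl.
Mass of HCl: 584 × 36.5 = 21,320 g.
Mass of 17.5% solution: 21,320 / 0.175 = 121,800 g.
Volume: 121,800 g ÷ 1.08 g/mL = 112,800 mL.

113 L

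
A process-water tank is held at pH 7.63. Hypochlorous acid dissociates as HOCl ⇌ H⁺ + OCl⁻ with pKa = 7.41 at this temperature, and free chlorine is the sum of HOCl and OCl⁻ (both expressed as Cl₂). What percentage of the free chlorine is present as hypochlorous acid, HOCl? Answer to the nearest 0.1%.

[OCl⁻]/[HOCl] = 10^(pH − pKa) = 10^(7.63 − 7.41) = 10^0.22 = 1.66.
Fraction as HOCl = 1 / (1 + 1.66) = 0.376.

37.6%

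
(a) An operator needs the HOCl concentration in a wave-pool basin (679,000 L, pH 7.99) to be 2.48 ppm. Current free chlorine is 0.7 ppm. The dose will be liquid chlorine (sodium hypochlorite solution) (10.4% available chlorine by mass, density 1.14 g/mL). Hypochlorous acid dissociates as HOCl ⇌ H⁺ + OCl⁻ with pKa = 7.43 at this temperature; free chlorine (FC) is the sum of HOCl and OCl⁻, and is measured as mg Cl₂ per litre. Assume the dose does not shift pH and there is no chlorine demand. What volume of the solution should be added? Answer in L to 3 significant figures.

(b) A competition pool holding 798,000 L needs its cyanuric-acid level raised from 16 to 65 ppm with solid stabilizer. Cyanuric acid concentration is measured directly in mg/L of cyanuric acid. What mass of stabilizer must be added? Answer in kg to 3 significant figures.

(a) [OCl⁻]/[HOCl] = 10^(pH − pKa) = 10^(7.99 − 7.43) = 3.631; fraction as HOCl = 1/(1 + 3.631) = 0.2159.
(a) Free chlorine required for 2.48 ppm HOCl: 2.48 / 0.2159 = 11.48 ppm.
(a) FC to add: 11.48 − 0.7 = 10.78 mg/L as Cl₂.
(a) Cl₂ equivalent: 10.78 mg/L × 679,000 L = 7323 g.
(a) Product at 10.4% available Cl: 7323 / 0.104 = 70,410 g.
(a) Volume: 70,410 g ÷ 1.14 g/mL = 61,760 mL.

(b) CYA to add: (65 − 16) = 49 mg/L × 798,000 L = 39,100 g cyanuric acid.

(a) 61.8 L; (b) 39.1 kg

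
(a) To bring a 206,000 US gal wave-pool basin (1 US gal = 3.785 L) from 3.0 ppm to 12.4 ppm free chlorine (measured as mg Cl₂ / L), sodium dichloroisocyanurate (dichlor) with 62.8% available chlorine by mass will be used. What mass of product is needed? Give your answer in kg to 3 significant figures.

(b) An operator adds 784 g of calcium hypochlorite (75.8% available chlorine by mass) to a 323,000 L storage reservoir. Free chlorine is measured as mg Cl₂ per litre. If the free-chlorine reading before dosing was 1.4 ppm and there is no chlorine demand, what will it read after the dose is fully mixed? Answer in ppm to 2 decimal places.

(a) Volume: 206,000 US gal × 3.785 L/gal = 779,710 L.
(a) Chlorine deficit: 12.4 − 3.0 = 9.4 ppm = 9.4 mg/L as Cl₂.
(a) Cl₂ equivalent needed: 9.4 mg/L × 779,710 L = 7,329,000 mg = 7329 g.
(a) Product at 62.8% available chlorine: 7329 / 0.628 = 11,670 g.

(b) Available chlorine delivered: 784 g × 0.758 = 594.3 g as Cl₂.
(b) Concentration rise: 594.3 g / 323,000 L = 1.84 mg/L = 1.84 ppm.
(b) Final FC: 1.4 + 1.84 = 3.24 ppm.

(a) 11.7 kg; (b) 3.24 ppm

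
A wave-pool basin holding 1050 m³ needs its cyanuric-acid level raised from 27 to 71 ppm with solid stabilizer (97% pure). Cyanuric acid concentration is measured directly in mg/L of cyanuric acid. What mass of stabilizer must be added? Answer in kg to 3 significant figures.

47.6 kg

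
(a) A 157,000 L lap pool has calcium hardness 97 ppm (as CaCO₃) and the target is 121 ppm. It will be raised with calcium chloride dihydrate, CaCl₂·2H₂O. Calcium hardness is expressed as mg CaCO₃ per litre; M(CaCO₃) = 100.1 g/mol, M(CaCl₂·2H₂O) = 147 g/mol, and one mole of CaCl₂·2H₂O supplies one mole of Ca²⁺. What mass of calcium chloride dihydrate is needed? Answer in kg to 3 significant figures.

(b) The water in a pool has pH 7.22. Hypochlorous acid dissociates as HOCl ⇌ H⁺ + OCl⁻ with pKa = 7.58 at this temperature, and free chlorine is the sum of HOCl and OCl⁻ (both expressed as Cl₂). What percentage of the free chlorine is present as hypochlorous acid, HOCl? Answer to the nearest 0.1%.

(a) 5.53 kg; (b) 69.6%

(a) Hardness to add: (121 − 97) = 24 mg/L as CaCO₃ × 157,000 L = 3768 g as CaCO₃.
(a) Moles of Ca²⁺ (1 mol Ca²⁺ ≡ 1 mol CaCO₃): 3768 / 100.1 g/mol = 37.64 mol.
(a) Mass of CaCl₂·2H₂O: 37.64 × 147 = 5533 g.

(b) [OCl⁻]/[HOCl] = 10^(pH − pKa) = 10^(7.22 − 7.58) = 10^-0.36 = 0.4365.
(b) Fraction as HOCl = 1 / (1 + 0.4365) = 0.6961.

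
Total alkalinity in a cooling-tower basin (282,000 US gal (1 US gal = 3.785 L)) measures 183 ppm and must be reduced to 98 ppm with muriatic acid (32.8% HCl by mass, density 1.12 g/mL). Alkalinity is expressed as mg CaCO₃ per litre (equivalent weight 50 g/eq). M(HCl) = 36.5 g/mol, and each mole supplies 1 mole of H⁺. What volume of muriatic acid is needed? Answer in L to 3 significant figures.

Volume: 282,000 US gal × 3.785 L/gal = 1,067,370 L.
Alkalinity to neutralize: (183 − 98) = 85 mg/L as CaCO₃ × 1,067,370 L = 90,730 g as CaCO₃.
Equivalents of H⁺ required: 90,730 ÷ 50 g/eq = 1815 eq = 1815 mol HCl.
Mass of HCl: 1815 × 36.5 = 66,230 g.
Mass of 32.8% solution: 66,230 / 0.328 = 201,900 g.
Volume: 201,900 g ÷ 1.12 g/mL = 180,300 mL.

180 L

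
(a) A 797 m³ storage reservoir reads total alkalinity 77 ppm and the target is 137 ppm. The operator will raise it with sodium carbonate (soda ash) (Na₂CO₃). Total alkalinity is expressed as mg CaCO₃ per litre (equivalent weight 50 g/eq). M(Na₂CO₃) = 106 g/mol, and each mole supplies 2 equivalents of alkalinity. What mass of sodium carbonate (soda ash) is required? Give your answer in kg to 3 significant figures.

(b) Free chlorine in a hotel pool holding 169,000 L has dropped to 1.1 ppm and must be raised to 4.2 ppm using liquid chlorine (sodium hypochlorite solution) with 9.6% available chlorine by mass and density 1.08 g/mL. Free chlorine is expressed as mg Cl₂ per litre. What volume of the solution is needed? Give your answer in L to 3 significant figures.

(a) Volume: 797 m³ = 797,000 L.
(a) Alkalinity to add: (137 − 77) = 60 mg/L as CaCO₃ × 797,000 L = 47,820 g as CaCO₃.
(a) Equivalents: 47,820 g ÷ 50 g/eq = 956.4 eq.
(a) Each mole of Na₂CO₃ supplies 2 eq, so 956.4 / 2 = 478.2 mol.
(a) Mass: 478.2 mol × 106 g/mol = 50,690 g.

(b) Chlorine deficit: 4.2 − 1.1 = 3.1 ppm = 3.1 mg/L as Cl₂.
(b) Cl₂ equivalent needed: 3.1 mg/L × 169,000 L = 523,900 mg = 523.9 g.
(b) Product at 9.6% available chlorine: 523.9 / 0.096 = 5457 g.
(b) Volume at density 1.08 g/mL: 5457 g ÷ 1.08 g/mL = 5053 mL.

(a) 50.7 kg; (b) 5.05 L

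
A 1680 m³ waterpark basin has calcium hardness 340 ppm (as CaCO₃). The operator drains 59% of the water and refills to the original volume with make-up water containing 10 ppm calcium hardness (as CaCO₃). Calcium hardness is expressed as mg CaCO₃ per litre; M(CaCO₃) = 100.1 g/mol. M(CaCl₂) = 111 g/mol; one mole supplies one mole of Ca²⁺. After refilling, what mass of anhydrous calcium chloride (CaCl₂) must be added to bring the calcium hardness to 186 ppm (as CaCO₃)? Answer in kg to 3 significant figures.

Volume: 1680 m³ = 1,680,000 L.
After draining 59% and refilling: 340 × 0.41 + 10 × 0.59 = 145.3 ppm.
Deficit to target: 186 − 145.3 = 40.7 mg/L.
As CaCO₃: 40.7 mg/L × 1,680,000 L = 68,380 g; ÷ 100.1 = 683.1 mol Ca²⁺.
Mass: 683.1 × 111 = 75,820 g.

75.8 kg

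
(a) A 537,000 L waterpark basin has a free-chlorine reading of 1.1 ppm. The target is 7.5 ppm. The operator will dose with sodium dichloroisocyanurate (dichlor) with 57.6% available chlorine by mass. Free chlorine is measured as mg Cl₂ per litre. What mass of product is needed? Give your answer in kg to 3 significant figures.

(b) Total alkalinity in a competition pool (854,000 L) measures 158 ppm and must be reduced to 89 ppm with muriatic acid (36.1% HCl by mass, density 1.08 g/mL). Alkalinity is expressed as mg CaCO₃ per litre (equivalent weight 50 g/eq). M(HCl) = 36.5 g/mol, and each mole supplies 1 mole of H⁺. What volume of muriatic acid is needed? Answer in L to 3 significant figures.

(a) Chlorine deficit: 7.5 − 1.1 = 6.4 ppm = 6.4 mg/L as Cl₂.
(a) Cl₂ equivalent needed: 6.4 mg/L × 537,000 L = 3,437,000 mg = 3437 g.
(a) Product at 57.6% available chlorine: 3437 / 0.576 = 5967 g.

(b) Alkalinity to neutralize: (158 − 89) = 69 mg/L as CaCO₃ × 854,000 L = 58,930 g as CaCO₃.
(b) Equivalents of H⁺ required: 58,930 ÷ 50 g/eq = 1179 eq = 1179 mol HCl.
(b) Mass of HCl: 1179 × 36.5 = 43,020 g.
(b) Mass of 36.1% solution: 43,020 / 0.361 = 119,200 g.
(b) Volume: 119,200 g ÷ 1.08 g/mL = 110,300 mL.

(a) 5.97 kg; (b) 110 L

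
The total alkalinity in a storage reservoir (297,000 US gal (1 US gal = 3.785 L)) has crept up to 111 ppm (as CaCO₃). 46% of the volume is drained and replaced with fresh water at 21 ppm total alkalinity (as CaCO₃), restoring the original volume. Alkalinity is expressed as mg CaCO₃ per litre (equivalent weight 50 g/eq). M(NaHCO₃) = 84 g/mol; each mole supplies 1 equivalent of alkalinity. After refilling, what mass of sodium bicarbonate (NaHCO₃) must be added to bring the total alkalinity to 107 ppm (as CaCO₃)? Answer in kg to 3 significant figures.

70.6 kg

Volume: 297,000 US gal × 3.785 L/gal = 1,124,145 L.
After draining 46% and refilling: 111 × 0.54 + 21 × 0.46 = 69.6 ppm.
Deficit to target: 107 − 69.6 = 37.4 mg/L.
As CaCO₃: 37.4 mg/L × 1,124,145 L = 42,040 g; ÷ 50 g/eq ÷ 1 = 840.9 mol NaHCO₃.
Mass: 840.9 × 84 = 70,630 g.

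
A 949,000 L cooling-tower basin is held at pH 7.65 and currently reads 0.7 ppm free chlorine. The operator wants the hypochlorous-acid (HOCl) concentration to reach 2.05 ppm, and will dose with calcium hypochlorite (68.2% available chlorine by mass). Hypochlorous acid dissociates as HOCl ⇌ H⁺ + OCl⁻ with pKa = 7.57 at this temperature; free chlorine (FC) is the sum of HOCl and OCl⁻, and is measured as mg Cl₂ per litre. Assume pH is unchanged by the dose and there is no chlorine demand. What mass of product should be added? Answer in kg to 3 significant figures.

5.31 kg

[OCl⁻]/[HOCl] = 10^(pH − pKa) = 10^(7.65 − 7.57) = 1.202; fraction as HOCl = 1/(1 + 1.202) = 0.4541.
Free chlorine required for 2.05 ppm HOCl: 2.05 / 0.4541 = 4.515 ppm.
FC to add: 4.515 − 0.7 = 3.815 mg/L as Cl₂.
Cl₂ equivalent: 3.815 mg/L × 949,000 L = 3620 g.
Product at 68.2% available Cl: 3620 / 0.682 = 5308 g.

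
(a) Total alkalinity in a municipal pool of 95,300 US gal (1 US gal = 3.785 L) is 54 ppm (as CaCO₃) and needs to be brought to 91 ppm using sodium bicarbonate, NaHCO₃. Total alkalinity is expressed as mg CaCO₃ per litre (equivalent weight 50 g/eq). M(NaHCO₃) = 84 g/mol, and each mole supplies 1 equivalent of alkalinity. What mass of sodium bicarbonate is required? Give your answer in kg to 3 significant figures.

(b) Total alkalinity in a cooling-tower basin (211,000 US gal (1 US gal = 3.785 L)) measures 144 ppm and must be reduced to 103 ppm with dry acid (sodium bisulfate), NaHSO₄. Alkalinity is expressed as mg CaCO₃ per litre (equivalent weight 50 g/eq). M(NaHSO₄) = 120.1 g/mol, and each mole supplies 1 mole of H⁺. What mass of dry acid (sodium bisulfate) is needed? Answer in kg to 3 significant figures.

(a) 22.4 kg; (b) 78.7 kg

(a) Volume: 95,300 US gal × 3.785 L/gal = 360,710 L.
(a) Alkalinity to add: (91 − 54) = 37 mg/L as CaCO₃ × 360,710 L = 13,350 g as CaCO₃.
(a) Equivalents: 13,350 g ÷ 50 g/eq = 266.9 eq.
(a) NaHCO₃ supplies 1 eq per mole → 266.9 mol.
(a) Mass: 266.9 mol × 84 g/mol = 22,420 g.

(b) Volume: 211,000 US gal × 3.785 L/gal = 798,635 L.
(b) Alkalinity to neutralize: (144 − 103) = 41 mg/L as CaCO₃ × 798,635 L = 32,740 g as CaCO₃.
(b) Equivalents of H⁺ required: 32,740 ÷ 50 g/eq = 654.9 eq = 654.9 mol NaHSO₄.
(b) Mass of NaHSO₄: 654.9 × 120.1 = 78,650 g.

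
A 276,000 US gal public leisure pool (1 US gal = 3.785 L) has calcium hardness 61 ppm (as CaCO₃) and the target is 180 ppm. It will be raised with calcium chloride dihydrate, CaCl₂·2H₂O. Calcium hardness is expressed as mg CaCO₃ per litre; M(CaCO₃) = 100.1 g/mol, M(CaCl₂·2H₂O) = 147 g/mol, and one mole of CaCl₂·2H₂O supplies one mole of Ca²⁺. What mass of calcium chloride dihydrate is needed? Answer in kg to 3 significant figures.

183 kg

Volume: 276,000 US gal × 3.785 L/gal = 1,044,660 L.
Hardness to add: (180 − 61) = 119 mg/L as CaCO₃ × 1,044,660 L = 124,300 g as CaCO₃.
Moles of Ca²⁺ (1 mol Ca²⁺ ≡ 1 mol CaCO₃): 124,300 / 100.1 g/mol = 1242 mol.
Mass of CaCl₂·2H₂O: 1242 × 147 = 182,600 g.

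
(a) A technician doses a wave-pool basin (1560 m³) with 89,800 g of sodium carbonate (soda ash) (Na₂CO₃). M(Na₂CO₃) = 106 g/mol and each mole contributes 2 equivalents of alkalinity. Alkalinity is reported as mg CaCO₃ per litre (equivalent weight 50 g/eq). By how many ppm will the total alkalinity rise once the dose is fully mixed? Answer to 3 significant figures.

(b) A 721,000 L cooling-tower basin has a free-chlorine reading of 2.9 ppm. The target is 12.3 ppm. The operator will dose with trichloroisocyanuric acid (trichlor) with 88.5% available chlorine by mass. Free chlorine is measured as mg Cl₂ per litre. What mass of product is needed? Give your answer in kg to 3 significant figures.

(a) Volume: 1560 m³ = 1,560,000 L.
(a) Moles of Na₂CO₃: 89,800 g ÷ 106 g/mol = 847.2 mol → 1694 eq of alkalinity.
(a) As CaCO₃: 1694 eq × 50 g/eq = 84,720 g.
(a) Rise: 84,720 g / 1,560,000 L × 1000 = 54.31 mg/L.

(b) Chlorine deficit: 12.3 − 2.9 = 9.4 ppm = 9.4 mg/L as Cl₂.
(b) Cl₂ equivalent needed: 9.4 mg/L × 721,000 L = 6,777,000 mg = 6777 g.
(b) Product at 88.5% available chlorine: 6777 / 0.885 = 7658 g.

(a) 54.3 ppm; (b) 7.66 kg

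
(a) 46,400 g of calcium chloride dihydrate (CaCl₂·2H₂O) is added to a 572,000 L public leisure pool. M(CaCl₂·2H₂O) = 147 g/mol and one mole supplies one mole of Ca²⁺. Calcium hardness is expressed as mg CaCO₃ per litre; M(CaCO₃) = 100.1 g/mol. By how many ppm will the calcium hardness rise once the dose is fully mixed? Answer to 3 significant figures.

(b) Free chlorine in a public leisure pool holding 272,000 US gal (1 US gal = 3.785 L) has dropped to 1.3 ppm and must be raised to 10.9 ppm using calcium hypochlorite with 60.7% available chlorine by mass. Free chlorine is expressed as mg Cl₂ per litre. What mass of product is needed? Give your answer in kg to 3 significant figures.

(a) Moles of Ca²⁺: 46,400 g ÷ 147 g/mol = 315.6 mol.
(a) As CaCO₃: 315.6 mol × 100.1 g/mol = 31,600 g.
(a) Rise: 31,600 g / 572,000 L × 1000 = 55.24 mg/L.

(b) Volume: 272,000 US gal × 3.785 L/gal = 1,029,520 L.
(b) Chlorine deficit: 10.9 − 1.3 = 9.6 ppm = 9.6 mg/L as Cl₂.
(b) Cl₂ equivalent needed: 9.6 mg/L × 1,029,520 L = 9,883,000 mg = 9883 g.
(b) Product at 60.7% available chlorine: 9883 / 0.607 = 16,280 g.

(a) 55.2 ppm; (b) 16.3 kg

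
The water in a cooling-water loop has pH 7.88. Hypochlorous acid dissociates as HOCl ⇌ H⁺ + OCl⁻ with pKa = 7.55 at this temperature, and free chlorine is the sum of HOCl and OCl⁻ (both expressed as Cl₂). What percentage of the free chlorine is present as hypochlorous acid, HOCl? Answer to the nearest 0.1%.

31.9%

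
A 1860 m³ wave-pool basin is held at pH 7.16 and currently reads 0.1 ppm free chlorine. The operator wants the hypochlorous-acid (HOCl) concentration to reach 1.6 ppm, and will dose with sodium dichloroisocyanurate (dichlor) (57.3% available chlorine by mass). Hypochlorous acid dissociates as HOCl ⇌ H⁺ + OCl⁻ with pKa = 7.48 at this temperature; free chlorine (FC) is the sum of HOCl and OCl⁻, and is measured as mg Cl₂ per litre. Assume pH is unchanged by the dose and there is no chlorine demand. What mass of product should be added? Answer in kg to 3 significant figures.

7.35 kg

Volume: 1860 m³ = 1,860,000 L.
[OCl⁻]/[HOCl] = 10^(pH − pKa) = 10^(7.16 − 7.48) = 0.4786; fraction as HOCl = 1/(1 + 0.4786) = 0.6763.
Free chlorine required for 1.6 ppm HOCl: 1.6 / 0.6763 = 2.366 ppm.
FC to add: 2.366 − 0.1 = 2.266 mg/L as Cl₂.
Cl₂ equivalent: 2.266 mg/L × 1,860,000 L = 4214 g.
Product at 57.3% available Cl: 4214 / 0.573 = 7355 g.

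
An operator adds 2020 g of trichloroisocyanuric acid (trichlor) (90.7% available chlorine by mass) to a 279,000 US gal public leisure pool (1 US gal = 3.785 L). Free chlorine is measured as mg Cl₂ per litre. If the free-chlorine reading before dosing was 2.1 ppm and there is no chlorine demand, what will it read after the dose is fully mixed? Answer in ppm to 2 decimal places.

Volume: 279,000 US gal × 3.785 L/gal = 1,056,015 L.
Available chlorine delivered: 2020 g × 0.907 = 1832 g as Cl₂.
Concentration rise: 1832 g / 1,056,015 L = 1.735 mg/L = 1.73 ppm.
Final FC: 2.1 + 1.73 = 3.83 ppm.

3.83 ppm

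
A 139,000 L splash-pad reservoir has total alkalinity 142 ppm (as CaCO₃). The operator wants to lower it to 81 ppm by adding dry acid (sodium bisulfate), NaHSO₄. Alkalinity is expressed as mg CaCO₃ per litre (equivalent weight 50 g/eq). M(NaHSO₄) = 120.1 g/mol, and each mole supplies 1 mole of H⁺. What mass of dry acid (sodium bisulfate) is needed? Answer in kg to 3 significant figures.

Alkalinity to neutralize: (142 − 81) = 61 mg/L as CaCO₃ × 139,000 L = 8479 g as CaCO₃.
Equivalents of H⁺ required: 8479 ÷ 50 g/eq = 169.6 eq = 169.6 mol NaHSO₄.
Mass of NaHSO₄: 169.6 × 120.1 = 20,370 g.

20.4 kg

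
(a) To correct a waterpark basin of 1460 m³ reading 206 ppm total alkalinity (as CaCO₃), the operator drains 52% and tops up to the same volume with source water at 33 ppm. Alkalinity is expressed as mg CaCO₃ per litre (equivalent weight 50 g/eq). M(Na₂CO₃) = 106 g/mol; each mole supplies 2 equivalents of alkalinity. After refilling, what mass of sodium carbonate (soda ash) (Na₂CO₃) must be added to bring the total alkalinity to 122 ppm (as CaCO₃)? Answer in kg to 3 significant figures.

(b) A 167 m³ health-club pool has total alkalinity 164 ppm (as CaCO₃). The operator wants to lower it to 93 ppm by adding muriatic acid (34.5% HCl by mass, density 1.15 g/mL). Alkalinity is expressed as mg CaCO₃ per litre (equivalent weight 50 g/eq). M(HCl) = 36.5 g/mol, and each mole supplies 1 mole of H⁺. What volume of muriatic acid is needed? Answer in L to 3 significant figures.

(a) 9.22 kg; (b) 21.8 L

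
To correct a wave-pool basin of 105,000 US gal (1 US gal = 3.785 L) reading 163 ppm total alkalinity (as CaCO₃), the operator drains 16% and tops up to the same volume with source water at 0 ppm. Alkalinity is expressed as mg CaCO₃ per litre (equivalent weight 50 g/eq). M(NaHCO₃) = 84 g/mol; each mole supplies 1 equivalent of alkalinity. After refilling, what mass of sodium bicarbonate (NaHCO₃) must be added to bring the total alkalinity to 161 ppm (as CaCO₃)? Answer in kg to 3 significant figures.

Volume: 105,000 US gal × 3.785 L/gal = 397,425 L.
After draining 16% and refilling: 163 × 0.84 + 0 × 0.16 = 136.92 ppm.
Deficit to target: 161 − 136.92 = 24.08 mg/L.
As CaCO₃: 24.08 mg/L × 397,425 L = 9570 g; ÷ 50 g/eq ÷ 1 = 191.4 mol NaHCO₃.
Mass: 191.4 × 84 = 16,080 g.

16.1 kg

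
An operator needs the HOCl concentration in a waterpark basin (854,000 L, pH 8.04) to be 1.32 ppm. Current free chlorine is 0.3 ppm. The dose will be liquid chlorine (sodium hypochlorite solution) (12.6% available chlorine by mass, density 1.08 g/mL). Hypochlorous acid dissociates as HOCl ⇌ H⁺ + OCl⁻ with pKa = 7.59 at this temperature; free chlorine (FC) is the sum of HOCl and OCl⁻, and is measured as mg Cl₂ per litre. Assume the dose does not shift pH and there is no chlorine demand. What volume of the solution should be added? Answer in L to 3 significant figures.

[OCl⁻]/[HOCl] = 10^(pH − pKa) = 10^(8.04 − 7.59) = 2.818; fraction as HOCl = 1/(1 + 2.818) = 0.2619.
Free chlorine required for 1.32 ppm HOCl: 1.32 / 0.2619 = 5.04 ppm.
FC to add: 5.04 − 0.3 = 4.74 mg/L as Cl₂.
Cl₂ equivalent: 4.74 mg/L × 854,000 L = 4048 g.
Product at 12.6% available Cl: 4048 / 0.126 = 32,130 g.
Volume: 32,130 g ÷ 1.08 g/mL = 29,750 mL.

29.7 L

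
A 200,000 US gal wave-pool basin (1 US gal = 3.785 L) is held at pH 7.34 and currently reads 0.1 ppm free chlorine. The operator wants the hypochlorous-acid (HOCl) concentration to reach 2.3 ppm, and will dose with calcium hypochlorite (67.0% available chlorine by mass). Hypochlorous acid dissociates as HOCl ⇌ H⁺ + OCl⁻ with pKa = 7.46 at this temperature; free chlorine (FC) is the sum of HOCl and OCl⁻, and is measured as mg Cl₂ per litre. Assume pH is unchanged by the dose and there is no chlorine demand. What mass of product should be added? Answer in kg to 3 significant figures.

4.46 kg

Volume: 200,000 US gal × 3.785 L/gal = 757,000 L.
[OCl⁻]/[HOCl] = 10^(pH − pKa) = 10^(7.34 − 7.46) = 0.7586; fraction as HOCl = 1/(1 + 0.7586) = 0.5686.
Free chlorine required for 2.3 ppm HOCl: 2.3 / 0.5686 = 4.045 ppm.
FC to add: 4.045 − 0.1 = 3.945 mg/L as Cl₂.
Cl₂ equivalent: 3.945 mg/L × 757,000 L = 2986 g.
Product at 67.0% available Cl: 2986 / 0.67 = 4457 g.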